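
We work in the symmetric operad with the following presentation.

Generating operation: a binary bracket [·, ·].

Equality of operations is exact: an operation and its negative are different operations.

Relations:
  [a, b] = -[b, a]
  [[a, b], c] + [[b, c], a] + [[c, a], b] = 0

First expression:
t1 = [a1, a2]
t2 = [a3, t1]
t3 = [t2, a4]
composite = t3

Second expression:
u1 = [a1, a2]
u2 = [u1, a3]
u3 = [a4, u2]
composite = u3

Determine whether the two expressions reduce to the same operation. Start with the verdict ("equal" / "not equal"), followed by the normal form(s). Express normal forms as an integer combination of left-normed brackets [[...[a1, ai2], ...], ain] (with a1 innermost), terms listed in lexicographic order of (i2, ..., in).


The first composite normalizes to -[[[a1, a2], a3], a4]
The second composite normalizes to -[[[a1, a2], a3], a4]
The forms coincide; equal.

equal; both compose to -[[[a1, a2], a3], a4]


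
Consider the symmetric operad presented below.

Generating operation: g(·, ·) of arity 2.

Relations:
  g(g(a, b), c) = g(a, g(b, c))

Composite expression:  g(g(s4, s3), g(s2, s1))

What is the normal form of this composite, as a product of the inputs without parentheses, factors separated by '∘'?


All parenthesizations of g agree; list the s-inputs left to right.
g(s4, s3) spells out as s4 ∘ s3
g(s2, s1) spells out as s2 ∘ s1
g(g(s4, s3), g(s2, s1)) spells out as s4 ∘ s3 ∘ s2 ∘ s1

s4 ∘ s3 ∘ s2 ∘ s1


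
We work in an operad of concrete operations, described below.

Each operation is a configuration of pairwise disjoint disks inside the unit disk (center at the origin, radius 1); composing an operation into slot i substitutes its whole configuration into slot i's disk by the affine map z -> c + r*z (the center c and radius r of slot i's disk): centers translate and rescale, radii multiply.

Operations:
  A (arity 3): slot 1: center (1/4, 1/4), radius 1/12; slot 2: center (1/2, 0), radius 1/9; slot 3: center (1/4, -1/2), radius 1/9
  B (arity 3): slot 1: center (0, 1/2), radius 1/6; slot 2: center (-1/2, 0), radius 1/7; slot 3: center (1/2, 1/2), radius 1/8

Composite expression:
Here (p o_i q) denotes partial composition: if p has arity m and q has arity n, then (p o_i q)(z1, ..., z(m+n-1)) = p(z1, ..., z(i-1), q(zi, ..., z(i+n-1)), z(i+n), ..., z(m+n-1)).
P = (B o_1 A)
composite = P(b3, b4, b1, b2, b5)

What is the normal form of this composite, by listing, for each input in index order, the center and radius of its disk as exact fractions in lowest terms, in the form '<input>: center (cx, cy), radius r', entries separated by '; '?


Follow each b-input down from B: c' goes to c + r*c', radius to r*r'.
b3 passes through 2 substitutions, ending at center (1/24, 13/24), radius 1/72
b4 passes through 2 substitutions, ending at center (1/12, 1/2), radius 1/54
b1 passes through 2 substitutions, ending at center (1/24, 5/12), radius 1/54
b2 passes through 1 substitution, ending at center (-1/2, 0), radius 1/7
b5 passes through 1 substitution, ending at center (1/2, 1/2), radius 1/8

b1: center (1/24, 5/12), radius 1/54; b2: center (-1/2, 0), radius 1/7; b3: center (1/24, 13/24), radius 1/72; b4: center (1/12, 1/2), radius 1/54; b5: center (1/2, 1/2), radius 1/8


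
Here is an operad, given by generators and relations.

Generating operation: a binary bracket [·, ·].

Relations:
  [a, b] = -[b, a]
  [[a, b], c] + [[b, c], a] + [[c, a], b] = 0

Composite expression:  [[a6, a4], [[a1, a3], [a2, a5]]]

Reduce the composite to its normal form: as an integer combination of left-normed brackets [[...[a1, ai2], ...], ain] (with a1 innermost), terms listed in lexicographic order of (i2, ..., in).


[[[[[a1, a3], a2], a5], a4], a6] - [[[[[a1, a3], a2], a5], a6], a4] - [[[[[a1, a3], a5], a2], a4], a6] + [[[[[a1, a3], a5], a2], a6], a4]

In the tensor algebra, words opening a1 carry the a1-anchored form.
Composite bracket: [[a6, a4], [[a1, a3], [a2, a5]]]
Under [a, b] = ab - ba we get 32 signed associative words (2^5 = 32).
Collect the words opening with a1:
  a1a3a2a5a4a6 appears with sign +1, giving the term +[[[[[a1, a3], a2], a5], a4], a6]
  a1a3a2a5a6a4 appears with sign -1, giving the term -[[[[[a1, a3], a2], a5], a6], a4]
  a1a3a5a2a4a6 appears with sign -1, giving the term -[[[[[a1, a3], a5], a2], a4], a6]
  a1a3a5a2a6a4 appears with sign +1, giving the term +[[[[[a1, a3], a5], a2], a6], a4]


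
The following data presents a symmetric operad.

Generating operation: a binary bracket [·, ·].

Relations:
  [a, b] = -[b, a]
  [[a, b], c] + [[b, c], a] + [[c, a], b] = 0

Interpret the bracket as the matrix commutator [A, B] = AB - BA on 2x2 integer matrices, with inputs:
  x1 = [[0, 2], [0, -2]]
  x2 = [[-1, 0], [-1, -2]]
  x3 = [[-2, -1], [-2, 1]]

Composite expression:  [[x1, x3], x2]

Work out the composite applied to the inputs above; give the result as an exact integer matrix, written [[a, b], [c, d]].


[x1, x3] = [[-4, 4], [4, 4]]
[[x1, x3], x2] = [[-4, -4], [-4, 4]]

[[-4, -4], [-4, 4]]


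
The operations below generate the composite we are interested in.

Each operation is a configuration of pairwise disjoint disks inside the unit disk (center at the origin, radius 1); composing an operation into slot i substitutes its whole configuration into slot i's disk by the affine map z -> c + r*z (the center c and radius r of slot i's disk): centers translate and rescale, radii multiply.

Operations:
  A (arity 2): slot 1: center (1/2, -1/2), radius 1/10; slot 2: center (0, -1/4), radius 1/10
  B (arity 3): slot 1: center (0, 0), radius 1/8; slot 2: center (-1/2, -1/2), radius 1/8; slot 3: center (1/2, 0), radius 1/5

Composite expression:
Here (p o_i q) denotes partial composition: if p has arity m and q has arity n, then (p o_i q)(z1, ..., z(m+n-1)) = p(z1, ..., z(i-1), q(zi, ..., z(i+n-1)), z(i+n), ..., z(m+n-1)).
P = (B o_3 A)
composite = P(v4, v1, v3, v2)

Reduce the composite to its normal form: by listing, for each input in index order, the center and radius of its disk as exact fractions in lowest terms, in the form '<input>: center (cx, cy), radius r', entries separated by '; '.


Below B, radii multiply path by path; the v-disk centers shift.
for v4, the 1-step affine chain lands on center (0, 0), radius 1/8
for v1, the 1-step affine chain lands on center (-1/2, -1/2), radius 1/8
for v3, the 2-step affine chain lands on center (3/5, -1/10), radius 1/50
for v2, the 2-step affine chain lands on center (1/2, -1/20), radius 1/50

v1: center (-1/2, -1/2), radius 1/8; v2: center (1/2, -1/20), radius 1/50; v3: center (3/5, -1/10), radius 1/50; v4: center (0, 0), radius 1/8


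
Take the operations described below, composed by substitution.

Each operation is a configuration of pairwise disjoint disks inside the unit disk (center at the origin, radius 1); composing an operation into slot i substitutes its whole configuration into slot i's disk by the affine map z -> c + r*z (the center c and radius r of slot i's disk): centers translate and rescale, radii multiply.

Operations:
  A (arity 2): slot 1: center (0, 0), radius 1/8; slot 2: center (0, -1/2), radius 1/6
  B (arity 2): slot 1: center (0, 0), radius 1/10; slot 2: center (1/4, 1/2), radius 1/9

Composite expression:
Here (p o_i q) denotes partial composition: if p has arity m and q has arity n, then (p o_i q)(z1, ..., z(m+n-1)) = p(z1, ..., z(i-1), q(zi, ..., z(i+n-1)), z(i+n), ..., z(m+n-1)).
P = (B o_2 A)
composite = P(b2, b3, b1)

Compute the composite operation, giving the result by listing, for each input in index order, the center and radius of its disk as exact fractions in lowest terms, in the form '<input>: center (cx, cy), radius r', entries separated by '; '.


b1: center (1/4, 4/9), radius 1/54; b2: center (0, 0), radius 1/10; b3: center (1/4, 1/2), radius 1/72

Nesting under B composes maps z -> c + r*z down each b-path.
for b2, the 1-step affine chain lands on center (0, 0), radius 1/10
for b3, the 2-step affine chain lands on center (1/4, 1/2), radius 1/72
for b1, the 2-step affine chain lands on center (1/4, 4/9), radius 1/54


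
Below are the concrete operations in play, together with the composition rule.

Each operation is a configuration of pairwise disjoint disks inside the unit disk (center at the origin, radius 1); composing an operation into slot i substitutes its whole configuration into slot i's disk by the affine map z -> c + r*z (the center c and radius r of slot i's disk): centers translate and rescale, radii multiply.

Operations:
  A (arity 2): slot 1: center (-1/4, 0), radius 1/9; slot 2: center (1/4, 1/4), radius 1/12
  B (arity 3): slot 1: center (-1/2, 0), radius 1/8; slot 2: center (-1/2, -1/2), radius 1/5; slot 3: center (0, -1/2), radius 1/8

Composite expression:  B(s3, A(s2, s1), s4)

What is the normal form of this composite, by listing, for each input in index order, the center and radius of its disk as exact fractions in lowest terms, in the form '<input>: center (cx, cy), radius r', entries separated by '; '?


Nesting under B composes maps z -> c + r*z down each s-path.
for s3, the 1-step affine chain lands on center (-1/2, 0), radius 1/8
for s2, the 2-step affine chain lands on center (-11/20, -1/2), radius 1/45
for s1, the 2-step affine chain lands on center (-9/20, -9/20), radius 1/60
for s4, the 1-step affine chain lands on center (0, -1/2), radius 1/8

s1: center (-9/20, -9/20), radius 1/60; s2: center (-11/20, -1/2), radius 1/45; s3: center (-1/2, 0), radius 1/8; s4: center (0, -1/2), radius 1/8


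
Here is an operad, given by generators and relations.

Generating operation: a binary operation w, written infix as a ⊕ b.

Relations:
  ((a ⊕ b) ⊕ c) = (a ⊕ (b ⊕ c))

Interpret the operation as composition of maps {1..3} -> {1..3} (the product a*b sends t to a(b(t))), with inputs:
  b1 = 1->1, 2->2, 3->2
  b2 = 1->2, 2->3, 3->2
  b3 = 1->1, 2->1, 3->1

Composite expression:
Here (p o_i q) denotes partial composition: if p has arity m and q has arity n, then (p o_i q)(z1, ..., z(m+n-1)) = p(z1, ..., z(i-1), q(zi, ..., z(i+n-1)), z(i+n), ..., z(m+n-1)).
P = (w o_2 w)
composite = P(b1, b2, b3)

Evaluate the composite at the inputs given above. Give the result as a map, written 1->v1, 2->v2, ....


1->2, 2->2, 3->2

(b2 ⊕ b3) = 1->2, 2->2, 3->2
(b1 ⊕ (b2 ⊕ b3)) = 1->2, 2->2, 3->2


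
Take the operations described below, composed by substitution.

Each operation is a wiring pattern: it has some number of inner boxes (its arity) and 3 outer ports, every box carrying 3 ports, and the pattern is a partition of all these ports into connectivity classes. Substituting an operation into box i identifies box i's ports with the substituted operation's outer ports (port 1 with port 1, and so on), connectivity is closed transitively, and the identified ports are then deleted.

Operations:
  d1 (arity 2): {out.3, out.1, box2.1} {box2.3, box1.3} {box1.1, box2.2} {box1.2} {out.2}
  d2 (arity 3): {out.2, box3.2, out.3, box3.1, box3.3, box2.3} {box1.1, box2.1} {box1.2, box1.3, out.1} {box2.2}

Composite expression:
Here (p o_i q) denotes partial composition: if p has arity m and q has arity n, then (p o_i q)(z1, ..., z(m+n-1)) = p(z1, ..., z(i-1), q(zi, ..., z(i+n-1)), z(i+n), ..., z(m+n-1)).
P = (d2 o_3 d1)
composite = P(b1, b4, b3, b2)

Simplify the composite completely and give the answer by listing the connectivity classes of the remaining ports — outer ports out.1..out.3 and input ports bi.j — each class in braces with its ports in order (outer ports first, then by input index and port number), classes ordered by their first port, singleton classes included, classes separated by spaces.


{out.1, b1.2, b1.3} {out.2, out.3, b2.1, b4.3} {b1.1, b4.1} {b2.2, b3.1} {b2.3, b3.3} {b3.2} {b4.2}


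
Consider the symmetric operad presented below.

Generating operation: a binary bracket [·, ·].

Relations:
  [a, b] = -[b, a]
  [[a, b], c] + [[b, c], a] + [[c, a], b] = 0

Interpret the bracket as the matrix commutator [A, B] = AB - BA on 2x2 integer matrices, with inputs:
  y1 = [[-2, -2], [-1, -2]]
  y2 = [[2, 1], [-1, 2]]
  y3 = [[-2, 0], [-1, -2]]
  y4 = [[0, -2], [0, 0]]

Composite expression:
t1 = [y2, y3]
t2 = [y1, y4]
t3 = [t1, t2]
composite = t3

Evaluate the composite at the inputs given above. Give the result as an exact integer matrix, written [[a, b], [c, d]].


[[0, 0], [0, 0]]


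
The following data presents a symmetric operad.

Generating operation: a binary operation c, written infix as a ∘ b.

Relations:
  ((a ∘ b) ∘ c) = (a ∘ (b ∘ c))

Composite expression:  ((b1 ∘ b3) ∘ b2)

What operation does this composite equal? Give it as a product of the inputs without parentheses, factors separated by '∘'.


b1 ∘ b3 ∘ b2

Under associativity of c, the answer is the b's in reading order.
(b1 ∘ b3) spells out as b1 ∘ b3
((b1 ∘ b3) ∘ b2) spells out as b1 ∘ b3 ∘ b2


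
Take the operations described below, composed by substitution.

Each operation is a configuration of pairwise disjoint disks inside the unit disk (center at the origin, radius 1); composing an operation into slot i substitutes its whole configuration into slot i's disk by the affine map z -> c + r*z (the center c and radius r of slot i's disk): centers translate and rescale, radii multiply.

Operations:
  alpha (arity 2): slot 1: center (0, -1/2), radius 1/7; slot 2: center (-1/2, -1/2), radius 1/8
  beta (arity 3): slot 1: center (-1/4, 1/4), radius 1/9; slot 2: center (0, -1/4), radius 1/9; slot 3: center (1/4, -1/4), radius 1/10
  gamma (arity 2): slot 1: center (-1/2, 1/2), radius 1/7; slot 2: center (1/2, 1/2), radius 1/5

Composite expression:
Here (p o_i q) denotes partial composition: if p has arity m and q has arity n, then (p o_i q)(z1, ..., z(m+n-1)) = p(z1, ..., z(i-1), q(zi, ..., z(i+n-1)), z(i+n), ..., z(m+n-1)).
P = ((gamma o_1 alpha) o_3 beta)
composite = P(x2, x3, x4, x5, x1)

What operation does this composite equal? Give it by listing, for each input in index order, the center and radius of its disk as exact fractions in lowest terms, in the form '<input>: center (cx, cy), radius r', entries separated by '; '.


x1: center (11/20, 9/20), radius 1/50; x2: center (-1/2, 3/7), radius 1/49; x3: center (-4/7, 3/7), radius 1/56; x4: center (9/20, 11/20), radius 1/45; x5: center (1/2, 9/20), radius 1/45


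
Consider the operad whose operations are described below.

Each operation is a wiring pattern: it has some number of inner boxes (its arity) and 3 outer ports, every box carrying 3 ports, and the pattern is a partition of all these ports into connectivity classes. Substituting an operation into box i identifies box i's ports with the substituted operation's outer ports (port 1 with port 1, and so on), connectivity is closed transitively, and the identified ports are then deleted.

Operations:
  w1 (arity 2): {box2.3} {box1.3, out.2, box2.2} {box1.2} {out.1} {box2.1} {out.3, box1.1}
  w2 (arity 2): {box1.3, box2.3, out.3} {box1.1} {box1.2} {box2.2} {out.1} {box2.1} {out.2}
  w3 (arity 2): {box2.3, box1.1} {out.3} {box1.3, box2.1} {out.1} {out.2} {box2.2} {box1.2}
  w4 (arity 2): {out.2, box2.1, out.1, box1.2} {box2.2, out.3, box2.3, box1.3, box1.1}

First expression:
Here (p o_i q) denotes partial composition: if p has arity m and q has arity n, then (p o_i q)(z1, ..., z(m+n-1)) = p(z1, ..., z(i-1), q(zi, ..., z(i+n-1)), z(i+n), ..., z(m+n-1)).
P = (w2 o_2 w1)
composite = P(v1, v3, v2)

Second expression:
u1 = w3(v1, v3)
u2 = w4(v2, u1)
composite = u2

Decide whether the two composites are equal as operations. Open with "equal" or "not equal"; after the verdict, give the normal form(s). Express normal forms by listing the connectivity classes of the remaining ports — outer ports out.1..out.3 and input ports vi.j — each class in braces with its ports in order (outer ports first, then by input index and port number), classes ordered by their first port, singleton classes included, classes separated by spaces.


Normal form of the first expression: {out.1} {out.2} {out.3, v1.3, v3.1} {v1.1} {v1.2} {v2.1} {v2.2, v3.3} {v2.3} {v3.2}
Normal form of the second expression: {out.1, out.2, v2.2} {out.3, v2.1, v2.3} {v1.1, v3.3} {v1.2} {v1.3, v3.1} {v3.2}
Different reductions; not equal.

not equal: they reduce to {out.1} {out.2} {out.3, v1.3, v3.1} {v1.1} {v1.2} {v2.1} {v2.2, v3.3} {v2.3} {v3.2} and {out.1, out.2, v2.2} {out.3, v2.1, v2.3} {v1.1, v3.3} {v1.2} {v1.3, v3.1} {v3.2}


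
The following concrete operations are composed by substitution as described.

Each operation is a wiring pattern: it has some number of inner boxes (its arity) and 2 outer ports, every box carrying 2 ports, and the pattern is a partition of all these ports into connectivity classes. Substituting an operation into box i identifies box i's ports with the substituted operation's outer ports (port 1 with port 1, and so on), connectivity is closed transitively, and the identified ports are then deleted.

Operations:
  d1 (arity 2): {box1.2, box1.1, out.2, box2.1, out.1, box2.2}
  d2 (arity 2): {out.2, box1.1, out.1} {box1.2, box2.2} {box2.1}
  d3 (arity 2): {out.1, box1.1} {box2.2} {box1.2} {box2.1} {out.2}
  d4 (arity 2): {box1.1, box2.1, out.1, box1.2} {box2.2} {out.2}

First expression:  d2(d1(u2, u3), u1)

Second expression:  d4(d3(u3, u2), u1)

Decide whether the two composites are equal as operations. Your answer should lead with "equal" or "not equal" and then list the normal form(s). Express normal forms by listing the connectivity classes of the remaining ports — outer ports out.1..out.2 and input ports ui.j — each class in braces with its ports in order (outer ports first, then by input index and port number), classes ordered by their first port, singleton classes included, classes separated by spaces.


not equal; the first gives {out.1, out.2, u1.2, u2.1, u2.2, u3.1, u3.2} {u1.1} and the second {out.1, u1.1, u3.1} {out.2} {u1.2} {u2.1} {u2.2} {u3.2}

In normal form, the first expression is {out.1, out.2, u1.2, u2.1, u2.2, u3.1, u3.2} {u1.1}
In normal form, the second expression is {out.1, u1.1, u3.1} {out.2} {u1.2} {u2.1} {u2.2} {u3.2}
Different reductions; not equal.


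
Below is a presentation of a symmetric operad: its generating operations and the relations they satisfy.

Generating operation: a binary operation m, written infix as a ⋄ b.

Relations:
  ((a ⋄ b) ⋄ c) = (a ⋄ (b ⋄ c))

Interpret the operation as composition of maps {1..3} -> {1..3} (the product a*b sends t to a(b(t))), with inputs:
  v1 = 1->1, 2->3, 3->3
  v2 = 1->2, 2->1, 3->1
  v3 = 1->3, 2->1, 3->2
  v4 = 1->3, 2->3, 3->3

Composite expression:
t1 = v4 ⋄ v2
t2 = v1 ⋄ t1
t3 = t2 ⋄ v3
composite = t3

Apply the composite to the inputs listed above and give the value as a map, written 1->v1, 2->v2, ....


1->3, 2->3, 3->3

(v4 ⋄ v2) = 1->3, 2->3, 3->3
(v1 ⋄ (v4 ⋄ v2)) = 1->3, 2->3, 3->3
((v1 ⋄ (v4 ⋄ v2)) ⋄ v3) = 1->3, 2->3, 3->3


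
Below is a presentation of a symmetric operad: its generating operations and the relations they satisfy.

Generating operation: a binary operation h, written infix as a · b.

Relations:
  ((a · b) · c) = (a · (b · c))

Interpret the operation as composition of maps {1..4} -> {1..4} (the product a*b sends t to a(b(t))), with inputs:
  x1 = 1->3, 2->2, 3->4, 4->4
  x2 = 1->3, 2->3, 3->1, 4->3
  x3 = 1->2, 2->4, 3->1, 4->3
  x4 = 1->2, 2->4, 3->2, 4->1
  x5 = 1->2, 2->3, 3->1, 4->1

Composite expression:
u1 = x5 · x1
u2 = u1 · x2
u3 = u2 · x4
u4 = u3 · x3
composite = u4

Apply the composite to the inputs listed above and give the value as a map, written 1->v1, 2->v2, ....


1->1, 2->1, 3->1, 4->1

(x5 · x1) = 1->1, 2->3, 3->1, 4->1
((x5 · x1) · x2) = 1->1, 2->1, 3->1, 4->1
(((x5 · x1) · x2) · x4) = 1->1, 2->1, 3->1, 4->1
((((x5 · x1) · x2) · x4) · x3) = 1->1, 2->1, 3->1, 4->1


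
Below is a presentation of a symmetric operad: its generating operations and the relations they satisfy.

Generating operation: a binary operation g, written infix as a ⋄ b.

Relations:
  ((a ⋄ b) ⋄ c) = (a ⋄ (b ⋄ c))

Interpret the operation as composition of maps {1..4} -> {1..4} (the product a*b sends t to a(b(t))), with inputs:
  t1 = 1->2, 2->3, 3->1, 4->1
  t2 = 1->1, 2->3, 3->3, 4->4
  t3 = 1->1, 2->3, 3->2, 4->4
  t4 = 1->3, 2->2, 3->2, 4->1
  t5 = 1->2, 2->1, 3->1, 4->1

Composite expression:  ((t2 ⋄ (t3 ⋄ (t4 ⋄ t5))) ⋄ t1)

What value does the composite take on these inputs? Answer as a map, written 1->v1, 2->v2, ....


(t4 ⋄ t5) = 1->2, 2->3, 3->3, 4->3
(t3 ⋄ (t4 ⋄ t5)) = 1->3, 2->2, 3->2, 4->2
(t2 ⋄ (t3 ⋄ (t4 ⋄ t5))) = 1->3, 2->3, 3->3, 4->3
((t2 ⋄ (t3 ⋄ (t4 ⋄ t5))) ⋄ t1) = 1->3, 2->3, 3->3, 4->3

1->3, 2->3, 3->3, 4->3


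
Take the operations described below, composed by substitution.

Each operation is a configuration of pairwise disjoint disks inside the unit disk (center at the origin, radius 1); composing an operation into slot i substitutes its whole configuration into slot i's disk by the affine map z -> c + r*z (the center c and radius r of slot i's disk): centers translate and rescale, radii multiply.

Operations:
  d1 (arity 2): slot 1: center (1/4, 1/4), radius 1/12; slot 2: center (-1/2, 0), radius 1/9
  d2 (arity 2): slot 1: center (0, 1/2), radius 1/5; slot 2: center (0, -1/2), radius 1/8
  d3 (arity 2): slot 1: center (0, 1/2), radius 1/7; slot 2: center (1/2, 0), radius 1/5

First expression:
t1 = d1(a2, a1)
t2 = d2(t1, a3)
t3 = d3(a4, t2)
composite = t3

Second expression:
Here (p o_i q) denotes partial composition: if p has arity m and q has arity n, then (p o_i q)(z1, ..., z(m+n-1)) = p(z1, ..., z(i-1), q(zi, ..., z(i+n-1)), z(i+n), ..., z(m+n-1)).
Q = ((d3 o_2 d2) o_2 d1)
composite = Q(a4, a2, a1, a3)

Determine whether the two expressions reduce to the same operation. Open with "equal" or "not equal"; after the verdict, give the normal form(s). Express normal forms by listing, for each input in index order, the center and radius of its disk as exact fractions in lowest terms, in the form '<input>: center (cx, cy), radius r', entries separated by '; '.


Reducing the first expression gives a1: center (12/25, 1/10), radius 1/225; a2: center (51/100, 11/100), radius 1/300; a3: center (1/2, -1/10), radius 1/40; a4: center (0, 1/2), radius 1/7
Reducing the second expression gives a1: center (12/25, 1/10), radius 1/225; a2: center (51/100, 11/100), radius 1/300; a3: center (1/2, -1/10), radius 1/40; a4: center (0, 1/2), radius 1/7
Identical normal forms: equal.

equal; the common form is a1: center (12/25, 1/10), radius 1/225; a2: center (51/100, 11/100), radius 1/300; a3: center (1/2, -1/10), radius 1/40; a4: center (0, 1/2), radius 1/7


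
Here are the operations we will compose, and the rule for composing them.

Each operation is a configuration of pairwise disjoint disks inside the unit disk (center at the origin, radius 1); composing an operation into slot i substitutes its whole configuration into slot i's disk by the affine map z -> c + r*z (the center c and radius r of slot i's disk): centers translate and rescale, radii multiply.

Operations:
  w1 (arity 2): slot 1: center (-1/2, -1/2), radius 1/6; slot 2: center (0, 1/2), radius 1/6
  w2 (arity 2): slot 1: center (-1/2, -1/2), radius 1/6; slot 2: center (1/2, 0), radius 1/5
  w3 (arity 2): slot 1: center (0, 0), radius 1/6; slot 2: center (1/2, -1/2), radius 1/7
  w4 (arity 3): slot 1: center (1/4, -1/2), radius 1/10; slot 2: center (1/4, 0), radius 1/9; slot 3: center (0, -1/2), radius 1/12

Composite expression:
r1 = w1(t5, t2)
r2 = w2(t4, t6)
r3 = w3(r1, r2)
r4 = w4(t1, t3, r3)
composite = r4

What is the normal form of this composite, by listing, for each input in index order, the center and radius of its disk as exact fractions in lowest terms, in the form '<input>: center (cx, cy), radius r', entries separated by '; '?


t1: center (1/4, -1/2), radius 1/10; t2: center (0, -71/144), radius 1/432; t3: center (1/4, 0), radius 1/9; t4: center (1/28, -23/42), radius 1/504; t5: center (-1/144, -73/144), radius 1/432; t6: center (1/21, -13/24), radius 1/420

Only the slot chain above each t matters under w4; compose those maps.
tracing t1 down its 1-map path: center (1/4, -1/2), radius 1/10
tracing t3 down its 1-map path: center (1/4, 0), radius 1/9
tracing t5 down its 3-map path: center (-1/144, -73/144), radius 1/432
tracing t2 down its 3-map path: center (0, -71/144), radius 1/432
tracing t4 down its 3-map path: center (1/28, -23/42), radius 1/504
tracing t6 down its 3-map path: center (1/21, -13/24), radius 1/420


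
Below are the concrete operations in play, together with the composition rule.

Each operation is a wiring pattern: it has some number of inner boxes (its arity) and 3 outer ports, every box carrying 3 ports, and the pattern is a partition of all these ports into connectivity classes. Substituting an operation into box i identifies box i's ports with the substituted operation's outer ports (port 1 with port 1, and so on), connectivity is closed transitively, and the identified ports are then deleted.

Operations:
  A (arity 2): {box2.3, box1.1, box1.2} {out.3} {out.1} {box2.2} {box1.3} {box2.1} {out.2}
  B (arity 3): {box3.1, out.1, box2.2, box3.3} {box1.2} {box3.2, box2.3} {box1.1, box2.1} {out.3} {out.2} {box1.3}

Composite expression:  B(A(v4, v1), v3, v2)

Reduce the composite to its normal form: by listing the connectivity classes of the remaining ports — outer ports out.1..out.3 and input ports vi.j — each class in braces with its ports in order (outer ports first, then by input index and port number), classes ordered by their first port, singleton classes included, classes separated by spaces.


After gluing at B, chains via deleted ports link the v-ports.
through A, on inputs (v4, v1): {out.1} {out.2} {out.3} {v1.1} {v1.2} {v1.3, v4.1, v4.2} {v4.3} (out.j = stage outer ports)
through B, on inputs (v4, v1, v3, v2): {out.1, v2.1, v2.3, v3.2} {out.2} {out.3} {v1.1} {v1.2} {v1.3, v4.1, v4.2} {v2.2, v3.3} {v3.1} {v4.3} (out.j = stage outer ports)

{out.1, v2.1, v2.3, v3.2} {out.2} {out.3} {v1.1} {v1.2} {v1.3, v4.1, v4.2} {v2.2, v3.3} {v3.1} {v4.3}


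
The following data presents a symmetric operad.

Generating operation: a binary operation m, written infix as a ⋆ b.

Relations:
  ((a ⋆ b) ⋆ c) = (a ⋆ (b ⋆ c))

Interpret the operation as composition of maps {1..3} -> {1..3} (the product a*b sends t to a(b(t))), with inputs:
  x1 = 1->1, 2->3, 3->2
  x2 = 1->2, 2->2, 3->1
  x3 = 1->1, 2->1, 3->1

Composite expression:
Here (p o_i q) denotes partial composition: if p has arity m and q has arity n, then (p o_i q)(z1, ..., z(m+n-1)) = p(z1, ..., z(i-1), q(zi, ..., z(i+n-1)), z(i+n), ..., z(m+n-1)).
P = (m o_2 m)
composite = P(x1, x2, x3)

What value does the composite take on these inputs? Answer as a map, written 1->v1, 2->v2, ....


1->3, 2->3, 3->3

(x2 ⋆ x3) = 1->2, 2->2, 3->2
(x1 ⋆ (x2 ⋆ x3)) = 1->3, 2->3, 3->3


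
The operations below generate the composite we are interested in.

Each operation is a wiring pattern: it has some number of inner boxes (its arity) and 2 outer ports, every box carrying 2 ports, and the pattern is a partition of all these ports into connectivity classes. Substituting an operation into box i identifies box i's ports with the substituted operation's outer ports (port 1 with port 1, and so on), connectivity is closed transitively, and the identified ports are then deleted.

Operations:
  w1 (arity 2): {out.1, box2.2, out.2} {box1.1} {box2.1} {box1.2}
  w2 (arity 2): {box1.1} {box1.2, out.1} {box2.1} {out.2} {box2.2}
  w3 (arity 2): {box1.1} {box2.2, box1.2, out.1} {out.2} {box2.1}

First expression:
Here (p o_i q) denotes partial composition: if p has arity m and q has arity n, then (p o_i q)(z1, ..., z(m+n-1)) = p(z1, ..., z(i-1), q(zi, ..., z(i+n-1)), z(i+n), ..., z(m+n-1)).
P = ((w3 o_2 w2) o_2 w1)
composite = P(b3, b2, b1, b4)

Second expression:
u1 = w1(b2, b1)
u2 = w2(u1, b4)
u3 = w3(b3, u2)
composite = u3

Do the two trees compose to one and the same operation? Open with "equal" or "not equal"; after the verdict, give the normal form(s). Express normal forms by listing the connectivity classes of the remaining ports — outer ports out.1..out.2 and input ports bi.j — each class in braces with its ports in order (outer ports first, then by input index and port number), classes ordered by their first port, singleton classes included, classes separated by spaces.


equal: each reduces to {out.1, b3.2} {out.2} {b1.1} {b1.2} {b2.1} {b2.2} {b3.1} {b4.1} {b4.2}

The first expression reduces to {out.1, b3.2} {out.2} {b1.1} {b1.2} {b2.1} {b2.2} {b3.1} {b4.1} {b4.2}
The second expression reduces to {out.1, b3.2} {out.2} {b1.1} {b1.2} {b2.1} {b2.2} {b3.1} {b4.1} {b4.2}
Same normal form: equal.


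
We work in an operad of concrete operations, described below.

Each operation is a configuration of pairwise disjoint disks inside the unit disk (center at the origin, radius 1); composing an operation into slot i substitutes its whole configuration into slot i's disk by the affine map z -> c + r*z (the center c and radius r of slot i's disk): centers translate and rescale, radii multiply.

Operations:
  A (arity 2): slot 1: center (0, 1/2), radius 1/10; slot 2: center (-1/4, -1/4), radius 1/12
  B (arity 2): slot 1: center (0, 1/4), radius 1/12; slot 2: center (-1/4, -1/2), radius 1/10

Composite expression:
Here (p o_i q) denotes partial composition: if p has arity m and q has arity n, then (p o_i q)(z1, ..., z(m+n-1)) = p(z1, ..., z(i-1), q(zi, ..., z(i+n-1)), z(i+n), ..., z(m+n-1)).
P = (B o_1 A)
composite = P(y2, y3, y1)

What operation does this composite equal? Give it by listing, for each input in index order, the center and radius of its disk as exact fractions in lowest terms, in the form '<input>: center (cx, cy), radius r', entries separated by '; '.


y1: center (-1/4, -1/2), radius 1/10; y2: center (0, 7/24), radius 1/120; y3: center (-1/48, 11/48), radius 1/144

Nesting under B composes maps z -> c + r*z down each y-path.
tracing y2 down its 2-map path: center (0, 7/24), radius 1/120
tracing y3 down its 2-map path: center (-1/48, 11/48), radius 1/144
tracing y1 down its 1-map path: center (-1/4, -1/2), radius 1/10


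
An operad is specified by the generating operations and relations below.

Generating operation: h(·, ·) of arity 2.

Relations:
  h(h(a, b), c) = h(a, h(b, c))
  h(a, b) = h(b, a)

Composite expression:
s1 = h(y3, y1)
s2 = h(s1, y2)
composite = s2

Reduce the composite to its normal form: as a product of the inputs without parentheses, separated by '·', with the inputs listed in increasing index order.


y1 · y2 · y3

Key point: h commutes, so take the y-inputs in any fixed order.
h(y3, y1) linearizes to y3 · y1
h(h(y3, y1), y2) linearizes to y3 · y1 · y2
rearranged into index order: y1 · y2 · y3


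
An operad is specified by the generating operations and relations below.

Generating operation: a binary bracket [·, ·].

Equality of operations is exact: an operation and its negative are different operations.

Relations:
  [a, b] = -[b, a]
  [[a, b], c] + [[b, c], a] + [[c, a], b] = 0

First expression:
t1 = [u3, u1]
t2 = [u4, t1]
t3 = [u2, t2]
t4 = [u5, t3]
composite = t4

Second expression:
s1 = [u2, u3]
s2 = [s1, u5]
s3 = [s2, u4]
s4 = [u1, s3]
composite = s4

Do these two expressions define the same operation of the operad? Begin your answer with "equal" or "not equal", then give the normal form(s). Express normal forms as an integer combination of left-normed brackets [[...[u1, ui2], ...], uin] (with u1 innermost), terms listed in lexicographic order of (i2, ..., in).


not equal; the first gives [[[[u1, u3], u4], u2], u5] and the second [[[[u1, u2], u3], u5], u4] - [[[[u1, u3], u2], u5], u4] - [[[[u1, u4], u2], u3], u5] + [[[[u1, u4], u3], u2], u5] + [[[[u1, u4], u5], u2], u3] - [[[[u1, u4], u5], u3], u2] - [[[[u1, u5], u2], u3], u4] + [[[[u1, u5], u3], u2], u4]


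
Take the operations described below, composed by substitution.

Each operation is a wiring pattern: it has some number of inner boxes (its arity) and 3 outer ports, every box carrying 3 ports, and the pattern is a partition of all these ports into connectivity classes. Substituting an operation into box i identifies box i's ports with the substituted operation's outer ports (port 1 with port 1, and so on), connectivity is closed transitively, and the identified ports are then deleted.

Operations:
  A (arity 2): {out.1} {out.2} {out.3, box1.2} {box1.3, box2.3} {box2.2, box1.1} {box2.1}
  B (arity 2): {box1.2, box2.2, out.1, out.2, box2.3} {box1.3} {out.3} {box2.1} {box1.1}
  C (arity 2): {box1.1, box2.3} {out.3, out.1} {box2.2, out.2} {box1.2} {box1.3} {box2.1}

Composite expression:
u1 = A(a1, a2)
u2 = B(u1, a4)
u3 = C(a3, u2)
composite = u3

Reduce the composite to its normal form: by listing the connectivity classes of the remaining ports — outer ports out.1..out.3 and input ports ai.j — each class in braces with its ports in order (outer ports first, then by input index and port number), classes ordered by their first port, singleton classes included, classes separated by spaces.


{out.1, out.3} {out.2, a4.2, a4.3} {a1.1, a2.2} {a1.2} {a1.3, a2.3} {a2.1} {a3.1} {a3.2} {a3.3} {a4.1}

After gluing at C, chains via deleted ports link the a-ports.
the subtree at A composes to {out.1} {out.2} {out.3, a1.2} {a1.1, a2.2} {a1.3, a2.3} {a2.1} on (a1, a2); out.j = own outer ports
the subtree at B composes to {out.1, out.2, a4.2, a4.3} {out.3} {a1.1, a2.2} {a1.2} {a1.3, a2.3} {a2.1} {a4.1} on (a1, a2, a4); out.j = own outer ports
the subtree at C composes to {out.1, out.3} {out.2, a4.2, a4.3} {a1.1, a2.2} {a1.2} {a1.3, a2.3} {a2.1} {a3.1} {a3.2} {a3.3} {a4.1} on (a3, a1, a2, a4); out.j = own outer ports


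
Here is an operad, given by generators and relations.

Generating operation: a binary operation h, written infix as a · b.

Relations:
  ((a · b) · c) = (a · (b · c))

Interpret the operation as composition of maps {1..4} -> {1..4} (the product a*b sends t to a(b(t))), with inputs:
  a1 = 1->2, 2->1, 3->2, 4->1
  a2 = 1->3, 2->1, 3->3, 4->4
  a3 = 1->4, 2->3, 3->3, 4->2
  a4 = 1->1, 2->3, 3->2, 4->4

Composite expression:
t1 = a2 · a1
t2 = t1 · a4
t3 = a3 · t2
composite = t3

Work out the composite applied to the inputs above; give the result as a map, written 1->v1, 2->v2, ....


(a2 · a1) = 1->1, 2->3, 3->1, 4->3
((a2 · a1) · a4) = 1->1, 2->1, 3->3, 4->3
(a3 · ((a2 · a1) · a4)) = 1->4, 2->4, 3->3, 4->3

1->4, 2->4, 3->3, 4->3


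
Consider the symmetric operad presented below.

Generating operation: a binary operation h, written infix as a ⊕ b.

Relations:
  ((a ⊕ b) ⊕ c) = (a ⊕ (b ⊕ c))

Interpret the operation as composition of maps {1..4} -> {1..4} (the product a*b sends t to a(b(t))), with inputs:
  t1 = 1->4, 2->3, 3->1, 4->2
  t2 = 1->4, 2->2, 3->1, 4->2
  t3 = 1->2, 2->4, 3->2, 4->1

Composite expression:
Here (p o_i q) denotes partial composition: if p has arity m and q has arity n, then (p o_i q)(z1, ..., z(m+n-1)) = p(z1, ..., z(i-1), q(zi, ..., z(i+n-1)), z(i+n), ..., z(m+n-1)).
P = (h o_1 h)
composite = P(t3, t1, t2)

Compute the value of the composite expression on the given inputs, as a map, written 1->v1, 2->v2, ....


1->4, 2->2, 3->1, 4->2

(t3 ⊕ t1) = 1->1, 2->2, 3->2, 4->4
((t3 ⊕ t1) ⊕ t2) = 1->4, 2->2, 3->1, 4->2


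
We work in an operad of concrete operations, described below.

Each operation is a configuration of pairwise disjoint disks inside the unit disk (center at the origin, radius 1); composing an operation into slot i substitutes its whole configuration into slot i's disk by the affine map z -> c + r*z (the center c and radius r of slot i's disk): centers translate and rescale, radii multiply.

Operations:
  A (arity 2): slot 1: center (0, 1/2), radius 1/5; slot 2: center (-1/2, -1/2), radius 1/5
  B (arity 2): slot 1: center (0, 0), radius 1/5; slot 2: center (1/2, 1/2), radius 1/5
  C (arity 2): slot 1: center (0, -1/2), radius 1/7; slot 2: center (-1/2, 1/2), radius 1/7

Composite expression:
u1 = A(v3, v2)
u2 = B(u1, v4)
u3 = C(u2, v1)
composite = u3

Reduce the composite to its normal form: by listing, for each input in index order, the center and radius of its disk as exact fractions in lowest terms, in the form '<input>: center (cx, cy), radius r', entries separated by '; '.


v1: center (-1/2, 1/2), radius 1/7; v2: center (-1/70, -18/35), radius 1/175; v3: center (0, -17/35), radius 1/175; v4: center (1/14, -3/7), radius 1/35

Follow each v-input down from C: c' goes to c + r*c', radius to r*r'.
for v3, the 3-step affine chain lands on center (0, -17/35), radius 1/175
for v2, the 3-step affine chain lands on center (-1/70, -18/35), radius 1/175
for v4, the 2-step affine chain lands on center (1/14, -3/7), radius 1/35
for v1, the 1-step affine chain lands on center (-1/2, 1/2), radius 1/7


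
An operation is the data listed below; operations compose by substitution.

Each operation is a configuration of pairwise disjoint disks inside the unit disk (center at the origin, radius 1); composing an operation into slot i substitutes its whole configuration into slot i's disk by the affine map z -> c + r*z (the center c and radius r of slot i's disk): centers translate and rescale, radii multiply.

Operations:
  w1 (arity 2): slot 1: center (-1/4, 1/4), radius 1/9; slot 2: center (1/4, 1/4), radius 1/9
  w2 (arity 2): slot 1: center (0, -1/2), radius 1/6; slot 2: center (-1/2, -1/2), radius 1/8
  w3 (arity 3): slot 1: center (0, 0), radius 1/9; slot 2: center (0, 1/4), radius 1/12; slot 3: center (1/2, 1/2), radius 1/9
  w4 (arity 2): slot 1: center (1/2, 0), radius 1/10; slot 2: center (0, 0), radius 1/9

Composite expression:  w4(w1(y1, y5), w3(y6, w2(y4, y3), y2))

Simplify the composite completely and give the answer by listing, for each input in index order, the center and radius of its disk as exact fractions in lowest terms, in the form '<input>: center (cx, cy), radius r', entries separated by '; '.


y1: center (19/40, 1/40), radius 1/90; y2: center (1/18, 1/18), radius 1/81; y3: center (-1/216, 5/216), radius 1/864; y4: center (0, 5/216), radius 1/648; y5: center (21/40, 1/40), radius 1/90; y6: center (0, 0), radius 1/81


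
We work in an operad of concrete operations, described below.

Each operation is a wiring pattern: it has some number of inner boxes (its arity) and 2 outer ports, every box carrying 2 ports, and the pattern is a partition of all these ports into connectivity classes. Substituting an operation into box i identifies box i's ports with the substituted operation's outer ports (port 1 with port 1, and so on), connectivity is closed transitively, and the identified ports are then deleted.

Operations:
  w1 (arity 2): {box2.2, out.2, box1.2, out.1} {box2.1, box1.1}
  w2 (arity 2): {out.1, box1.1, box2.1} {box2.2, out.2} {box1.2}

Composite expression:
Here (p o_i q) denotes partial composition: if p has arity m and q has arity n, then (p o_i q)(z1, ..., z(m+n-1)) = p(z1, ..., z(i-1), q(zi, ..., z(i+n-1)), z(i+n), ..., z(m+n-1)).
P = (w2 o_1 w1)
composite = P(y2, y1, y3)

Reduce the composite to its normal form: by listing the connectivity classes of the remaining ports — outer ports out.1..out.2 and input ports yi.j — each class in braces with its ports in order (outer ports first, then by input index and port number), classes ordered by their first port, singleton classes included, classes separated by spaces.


{out.1, y1.2, y2.2, y3.1} {out.2, y3.2} {y1.1, y2.1}

Reachability decides: close wires over w2-identified ports.
the subtree at w1 composes to {out.1, out.2, y1.2, y2.2} {y1.1, y2.1} on (y2, y1); out.j = own outer ports
the subtree at w2 composes to {out.1, y1.2, y2.2, y3.1} {out.2, y3.2} {y1.1, y2.1} on (y2, y1, y3); out.j = own outer ports


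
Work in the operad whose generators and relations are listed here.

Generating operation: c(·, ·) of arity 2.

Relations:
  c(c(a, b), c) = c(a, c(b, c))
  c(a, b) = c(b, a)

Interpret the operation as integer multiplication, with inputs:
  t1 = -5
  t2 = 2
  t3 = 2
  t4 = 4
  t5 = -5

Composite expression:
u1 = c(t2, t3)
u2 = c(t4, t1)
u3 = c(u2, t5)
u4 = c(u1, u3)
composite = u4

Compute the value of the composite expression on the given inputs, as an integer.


400

c(t2, t3) = 4
c(t4, t1) = -20
c(c(t4, t1), t5) = 100
c(c(t2, t3), c(c(t4, t1), t5)) = 400


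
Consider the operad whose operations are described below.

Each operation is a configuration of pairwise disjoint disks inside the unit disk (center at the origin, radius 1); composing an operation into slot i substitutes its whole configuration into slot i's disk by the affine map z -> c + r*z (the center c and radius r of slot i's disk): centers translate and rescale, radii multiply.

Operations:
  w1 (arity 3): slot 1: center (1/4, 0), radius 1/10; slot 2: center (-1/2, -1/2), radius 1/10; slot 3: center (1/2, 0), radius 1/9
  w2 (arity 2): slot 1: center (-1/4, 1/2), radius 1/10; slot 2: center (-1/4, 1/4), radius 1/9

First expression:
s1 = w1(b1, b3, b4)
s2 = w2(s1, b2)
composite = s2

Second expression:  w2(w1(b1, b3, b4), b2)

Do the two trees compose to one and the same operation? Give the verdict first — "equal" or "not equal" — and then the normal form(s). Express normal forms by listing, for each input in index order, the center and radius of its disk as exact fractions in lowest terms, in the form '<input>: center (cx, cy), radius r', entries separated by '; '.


equal — both sides give b1: center (-9/40, 1/2), radius 1/100; b2: center (-1/4, 1/4), radius 1/9; b3: center (-3/10, 9/20), radius 1/100; b4: center (-1/5, 1/2), radius 1/90

Normal form of the first expression: b1: center (-9/40, 1/2), radius 1/100; b2: center (-1/4, 1/4), radius 1/9; b3: center (-3/10, 9/20), radius 1/100; b4: center (-1/5, 1/2), radius 1/90
Normal form of the second expression: b1: center (-9/40, 1/2), radius 1/100; b2: center (-1/4, 1/4), radius 1/9; b3: center (-3/10, 9/20), radius 1/100; b4: center (-1/5, 1/2), radius 1/90
Identical normal forms: equal.
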